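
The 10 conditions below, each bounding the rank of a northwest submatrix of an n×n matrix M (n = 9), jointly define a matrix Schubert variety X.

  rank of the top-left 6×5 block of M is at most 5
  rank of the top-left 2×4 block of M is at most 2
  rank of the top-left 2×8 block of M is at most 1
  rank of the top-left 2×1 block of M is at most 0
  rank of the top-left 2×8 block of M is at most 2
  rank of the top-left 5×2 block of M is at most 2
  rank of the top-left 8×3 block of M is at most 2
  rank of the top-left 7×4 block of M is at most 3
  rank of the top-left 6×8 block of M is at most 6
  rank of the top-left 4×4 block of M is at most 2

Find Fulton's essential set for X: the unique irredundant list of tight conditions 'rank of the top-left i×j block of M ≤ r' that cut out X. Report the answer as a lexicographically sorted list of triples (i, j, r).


Recovering R(i,j) via the rank-extension bound from the 10 conditions:

  i=1: 0 | 1 | 1 | 1 | 1 | 1 | 1 | 1 | 1
  i=2: 0 | 1 | 1 | 1 | 1 | 1 | 1 | 1 | 2
  i=3: 1 | 2 | 2 | 2 | 2 | 2 | 2 | 2 | 3
  i=4: 1 | 2 | 2 | 2 | 3 | 3 | 3 | 3 | 4
  i=5: 1 | 2 | 2 | 3 | 4 | 4 | 4 | 4 | 5
  i=6: 1 | 2 | 2 | 3 | 4 | 5 | 5 | 5 | 6
  i=7: 1 | 2 | 2 | 3 | 4 | 5 | 6 | 6 | 7
  i=8: 1 | 2 | 2 | 3 | 4 | 5 | 6 | 7 | 8
  i=9: 1 | 2 | 3 | 4 | 5 | 6 | 7 | 8 | 9

reading off 1-entries of Δ²R: w = (2, 9, 1, 5, 4, 6, 7, 8, 3).

Fulton essential set (4 of the 14 Rothe cells):

[(2, 1, 0), (2, 8, 1), (4, 4, 2), (8, 3, 2)]


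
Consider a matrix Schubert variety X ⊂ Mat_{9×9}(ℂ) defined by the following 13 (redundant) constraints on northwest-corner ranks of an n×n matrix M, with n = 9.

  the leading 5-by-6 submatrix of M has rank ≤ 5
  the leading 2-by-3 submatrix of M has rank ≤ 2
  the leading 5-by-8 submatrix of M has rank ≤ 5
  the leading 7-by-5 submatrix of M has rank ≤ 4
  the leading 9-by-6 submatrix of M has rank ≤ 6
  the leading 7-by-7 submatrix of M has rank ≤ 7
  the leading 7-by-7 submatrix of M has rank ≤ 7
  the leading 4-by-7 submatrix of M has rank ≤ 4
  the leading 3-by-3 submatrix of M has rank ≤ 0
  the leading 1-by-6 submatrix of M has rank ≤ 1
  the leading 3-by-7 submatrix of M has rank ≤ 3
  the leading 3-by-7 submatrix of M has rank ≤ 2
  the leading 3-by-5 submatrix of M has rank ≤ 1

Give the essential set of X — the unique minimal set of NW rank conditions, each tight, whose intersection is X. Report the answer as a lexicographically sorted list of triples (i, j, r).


Propagating the 13 rank bounds to every northwest block:

  0 0 0 1 1 1 1 1 1
  0 0 0 1 1 2 2 2 2
  0 0 0 1 1 2 2 3 3
  1 1 1 2 2 3 3 4 4
  1 2 2 3 3 4 4 5 5
  1 2 3 4 4 5 5 6 6
  1 2 3 4 4 5 6 7 7
  1 2 3 4 5 6 7 8 8
  1 2 3 4 5 6 7 8 9

reading off 1-entries of Δ²R: w = (4, 6, 8, 1, 2, 3, 7, 5, 9).

ℓ(w)=13; the 4 essential cells (i,j,r):

[(3, 3, 0), (3, 5, 1), (3, 7, 2), (7, 5, 4)]


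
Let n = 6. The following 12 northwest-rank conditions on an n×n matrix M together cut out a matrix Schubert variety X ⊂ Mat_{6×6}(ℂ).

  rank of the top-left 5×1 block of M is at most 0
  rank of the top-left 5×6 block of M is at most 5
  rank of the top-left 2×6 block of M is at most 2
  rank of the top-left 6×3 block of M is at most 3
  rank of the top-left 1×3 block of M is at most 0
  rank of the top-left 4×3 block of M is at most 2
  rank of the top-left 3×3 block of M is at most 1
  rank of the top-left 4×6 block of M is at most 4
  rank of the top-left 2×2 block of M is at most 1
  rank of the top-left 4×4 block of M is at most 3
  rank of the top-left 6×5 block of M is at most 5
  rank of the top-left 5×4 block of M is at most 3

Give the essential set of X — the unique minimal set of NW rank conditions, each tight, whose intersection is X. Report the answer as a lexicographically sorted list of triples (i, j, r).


Reconstructing r_w from the 12 given conditions:

  R[1]: 0 0 0 1 1 1
  R[2]: 0 1 1 2 2 2
  R[3]: 0 1 1 2 3 3
  R[4]: 0 1 2 3 4 4
  R[5]: 0 1 2 3 4 5
  R[6]: 1 2 3 4 5 6

the unique w with this rank table is (4, 2, 5, 3, 6, 1).

3 SE-corners of the 8-cell Rothe diagram give Ess(w):

[(1, 3, 0), (3, 3, 1), (5, 1, 0)]


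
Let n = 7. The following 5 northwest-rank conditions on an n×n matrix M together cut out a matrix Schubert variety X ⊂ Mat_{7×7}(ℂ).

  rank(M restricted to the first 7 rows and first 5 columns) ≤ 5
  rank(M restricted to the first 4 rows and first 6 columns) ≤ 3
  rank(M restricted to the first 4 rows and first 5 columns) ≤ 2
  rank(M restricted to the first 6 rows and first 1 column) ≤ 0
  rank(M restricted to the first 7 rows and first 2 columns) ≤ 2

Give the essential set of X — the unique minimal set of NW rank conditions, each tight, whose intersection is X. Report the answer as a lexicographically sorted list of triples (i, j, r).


Propagating the 5 rank bounds to every northwest block:

  0  1  1  1  1  1  1
  0  1  2  2  2  2  2
  0  1  2  2  2  3  3
  0  1  2  2  2  3  4
  0  1  2  3  3  4  5
  0  1  2  3  4  5  6
  1  2  3  4  5  6  7

so w = (2, 3, 6, 7, 4, 5, 1).

ℓ(w)=10; the 2 essential cells (i,j,r):

[(4, 5, 2), (6, 1, 0)]


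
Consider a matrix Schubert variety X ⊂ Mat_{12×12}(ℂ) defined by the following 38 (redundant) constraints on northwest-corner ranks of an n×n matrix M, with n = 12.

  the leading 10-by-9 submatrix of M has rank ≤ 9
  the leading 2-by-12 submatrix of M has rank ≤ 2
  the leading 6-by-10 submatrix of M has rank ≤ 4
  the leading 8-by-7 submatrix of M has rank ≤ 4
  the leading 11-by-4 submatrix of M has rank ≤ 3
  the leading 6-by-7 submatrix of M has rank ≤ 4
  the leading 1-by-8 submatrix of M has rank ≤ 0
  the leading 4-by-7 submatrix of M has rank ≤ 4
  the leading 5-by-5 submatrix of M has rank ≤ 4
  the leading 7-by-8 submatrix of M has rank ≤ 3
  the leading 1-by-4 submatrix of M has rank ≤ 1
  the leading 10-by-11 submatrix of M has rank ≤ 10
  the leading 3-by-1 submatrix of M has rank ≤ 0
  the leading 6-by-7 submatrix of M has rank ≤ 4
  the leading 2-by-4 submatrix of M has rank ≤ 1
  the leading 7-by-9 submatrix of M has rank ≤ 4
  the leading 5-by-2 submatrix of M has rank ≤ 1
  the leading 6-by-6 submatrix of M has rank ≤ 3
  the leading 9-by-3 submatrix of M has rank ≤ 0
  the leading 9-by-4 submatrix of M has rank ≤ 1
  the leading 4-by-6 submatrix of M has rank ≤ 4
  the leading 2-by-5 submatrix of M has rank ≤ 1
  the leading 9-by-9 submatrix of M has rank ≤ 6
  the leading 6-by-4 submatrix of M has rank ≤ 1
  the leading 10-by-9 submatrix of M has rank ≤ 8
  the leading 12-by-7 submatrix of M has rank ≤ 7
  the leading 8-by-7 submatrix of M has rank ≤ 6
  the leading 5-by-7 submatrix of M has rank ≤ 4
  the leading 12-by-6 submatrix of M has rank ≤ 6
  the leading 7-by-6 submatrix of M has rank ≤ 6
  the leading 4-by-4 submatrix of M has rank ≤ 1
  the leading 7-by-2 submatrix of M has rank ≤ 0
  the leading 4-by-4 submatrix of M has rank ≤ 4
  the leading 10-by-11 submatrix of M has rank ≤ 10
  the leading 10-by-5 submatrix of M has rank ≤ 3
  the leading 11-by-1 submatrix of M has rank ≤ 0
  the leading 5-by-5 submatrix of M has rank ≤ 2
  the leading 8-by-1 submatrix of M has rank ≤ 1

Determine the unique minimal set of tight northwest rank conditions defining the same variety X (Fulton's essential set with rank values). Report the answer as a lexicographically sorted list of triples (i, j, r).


The tightest implied rank at each (i,j), from the 38 conditions:

  row 1: 0 0 0 0 0 0 0 0 1 1 1 1
  row 2: 0 0 0 1 1 1 1 1 2 2 2 2
  row 3: 0 0 0 1 2 2 2 2 3 3 3 3
  row 4: 0 0 0 1 2 3 3 3 4 4 4 4
  row 5: 0 0 0 1 2 3 3 3 4 4 5 5
  row 6: 0 0 0 1 2 3 3 3 4 4 5 6
  row 7: 0 0 0 1 2 3 3 3 4 5 6 7
  row 8: 0 0 0 1 2 3 4 4 5 6 7 8
  row 9: 0 0 0 1 2 3 4 5 6 7 8 9
  row 10: 0 1 1 2 3 4 5 6 7 8 9 10
  row 11: 0 1 2 3 4 5 6 7 8 9 10 11
  row 12: 1 2 3 4 5 6 7 8 9 10 11 12

reading off 1-entries of Δ²R: w = (9, 4, 5, 6, 11, 12, 10, 7, 8, 2, 3, 1).

5 SE-corners of the 42-cell Rothe diagram give Ess(w):

[(1, 8, 0), (6, 10, 4), (7, 8, 3), (9, 3, 0), (11, 1, 0)]


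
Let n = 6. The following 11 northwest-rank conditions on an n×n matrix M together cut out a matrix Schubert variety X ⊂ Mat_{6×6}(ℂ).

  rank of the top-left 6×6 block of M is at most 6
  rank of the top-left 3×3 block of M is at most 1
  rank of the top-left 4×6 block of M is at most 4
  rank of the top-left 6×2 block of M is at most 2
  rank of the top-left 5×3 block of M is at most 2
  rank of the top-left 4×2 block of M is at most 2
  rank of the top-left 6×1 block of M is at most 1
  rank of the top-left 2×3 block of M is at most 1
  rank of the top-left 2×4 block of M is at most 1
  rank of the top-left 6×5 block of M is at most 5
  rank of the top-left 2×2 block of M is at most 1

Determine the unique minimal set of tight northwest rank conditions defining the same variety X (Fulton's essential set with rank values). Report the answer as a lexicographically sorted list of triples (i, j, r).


Recovering R(i,j) via the rank-extension bound from the 11 conditions:

  R[1]: 1 1 1 1 1 1
  R[2]: 1 1 1 1 2 2
  R[3]: 1 1 1 2 3 3
  R[4]: 1 2 2 3 4 4
  R[5]: 1 2 2 3 4 5
  R[6]: 1 2 3 4 5 6

the unique w with this rank table is (1, 5, 4, 2, 6, 3).

ℓ(w)=6; the 3 essential cells (i,j,r):

[(2, 4, 1), (3, 3, 1), (5, 3, 2)]


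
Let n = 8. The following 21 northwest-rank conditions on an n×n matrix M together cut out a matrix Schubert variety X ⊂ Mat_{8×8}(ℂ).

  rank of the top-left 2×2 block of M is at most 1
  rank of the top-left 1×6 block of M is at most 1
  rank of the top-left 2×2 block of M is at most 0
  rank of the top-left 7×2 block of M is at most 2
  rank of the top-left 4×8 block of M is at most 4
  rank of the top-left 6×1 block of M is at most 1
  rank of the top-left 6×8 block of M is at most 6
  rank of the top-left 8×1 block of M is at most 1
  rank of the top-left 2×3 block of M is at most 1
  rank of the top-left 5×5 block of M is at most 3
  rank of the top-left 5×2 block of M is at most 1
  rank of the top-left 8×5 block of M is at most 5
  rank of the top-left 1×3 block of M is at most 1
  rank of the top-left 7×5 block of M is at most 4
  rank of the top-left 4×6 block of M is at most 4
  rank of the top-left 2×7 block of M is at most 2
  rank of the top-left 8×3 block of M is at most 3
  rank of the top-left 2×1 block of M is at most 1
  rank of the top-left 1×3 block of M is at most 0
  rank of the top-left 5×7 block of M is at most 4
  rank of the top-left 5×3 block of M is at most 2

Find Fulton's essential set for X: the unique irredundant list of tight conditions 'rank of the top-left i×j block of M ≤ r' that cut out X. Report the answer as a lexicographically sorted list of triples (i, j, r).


Computing R[i][j] = min implied NW-rank bound (n=8, 21 conditions):

  row 1: 0, 0, 0, 1, 1, 1, 1, 1
  row 2: 0, 0, 1, 2, 2, 2, 2, 2
  row 3: 1, 1, 2, 3, 3, 3, 3, 3
  row 4: 1, 1, 2, 3, 3, 4, 4, 4
  row 5: 1, 1, 2, 3, 3, 4, 4, 5
  row 6: 1, 2, 3, 4, 4, 5, 5, 6
  row 7: 1, 2, 3, 4, 4, 5, 6, 7
  row 8: 1, 2, 3, 4, 5, 6, 7, 8

hence w(1..8) = (4, 3, 1, 6, 8, 2, 7, 5).

D(w) has 11 cells with 6 SE-corners; essential set:

[(1, 3, 0), (2, 2, 0), (5, 2, 1), (5, 5, 3), (5, 7, 4), (7, 5, 4)]


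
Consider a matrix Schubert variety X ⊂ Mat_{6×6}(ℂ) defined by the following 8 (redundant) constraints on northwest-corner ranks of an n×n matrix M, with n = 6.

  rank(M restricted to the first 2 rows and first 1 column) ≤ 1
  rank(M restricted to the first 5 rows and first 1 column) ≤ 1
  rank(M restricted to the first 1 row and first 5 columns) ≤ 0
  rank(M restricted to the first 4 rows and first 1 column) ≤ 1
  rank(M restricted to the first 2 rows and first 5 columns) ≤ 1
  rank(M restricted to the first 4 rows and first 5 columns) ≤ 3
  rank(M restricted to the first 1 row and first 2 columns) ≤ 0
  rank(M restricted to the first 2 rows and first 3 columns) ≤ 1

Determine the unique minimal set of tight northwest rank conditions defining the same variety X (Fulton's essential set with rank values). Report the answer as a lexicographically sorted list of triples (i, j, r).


Propagating the 8 rank bounds to every northwest block:

  0, 0, 0, 0, 0, 1
  1, 1, 1, 1, 1, 2
  1, 2, 2, 2, 2, 3
  1, 2, 3, 3, 3, 4
  1, 2, 3, 4, 4, 5
  1, 2, 3, 4, 5, 6

second differences of R give the permutation w = (6, 1, 2, 3, 4, 5).

|D(w)|=5, |Ess(w)|=1:

[(1, 5, 0)]


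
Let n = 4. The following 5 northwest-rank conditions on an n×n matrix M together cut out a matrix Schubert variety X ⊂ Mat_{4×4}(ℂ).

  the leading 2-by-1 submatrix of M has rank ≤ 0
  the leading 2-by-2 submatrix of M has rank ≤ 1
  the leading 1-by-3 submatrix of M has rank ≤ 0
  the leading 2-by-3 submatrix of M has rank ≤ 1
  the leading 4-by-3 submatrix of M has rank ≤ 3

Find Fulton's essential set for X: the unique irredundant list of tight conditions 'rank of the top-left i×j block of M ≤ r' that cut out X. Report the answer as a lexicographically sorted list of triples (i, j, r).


The tightest implied rank at each (i,j), from the 5 conditions:

  R[1]: 0  0  0  1
  R[2]: 0  1  1  2
  R[3]: 1  2  2  3
  R[4]: 1  2  3  4

so w = (4, 2, 1, 3).

Rothe diagram D(w) (4 cells), 2 SE-corners (essential conditions):

[(1, 3, 0), (2, 1, 0)]


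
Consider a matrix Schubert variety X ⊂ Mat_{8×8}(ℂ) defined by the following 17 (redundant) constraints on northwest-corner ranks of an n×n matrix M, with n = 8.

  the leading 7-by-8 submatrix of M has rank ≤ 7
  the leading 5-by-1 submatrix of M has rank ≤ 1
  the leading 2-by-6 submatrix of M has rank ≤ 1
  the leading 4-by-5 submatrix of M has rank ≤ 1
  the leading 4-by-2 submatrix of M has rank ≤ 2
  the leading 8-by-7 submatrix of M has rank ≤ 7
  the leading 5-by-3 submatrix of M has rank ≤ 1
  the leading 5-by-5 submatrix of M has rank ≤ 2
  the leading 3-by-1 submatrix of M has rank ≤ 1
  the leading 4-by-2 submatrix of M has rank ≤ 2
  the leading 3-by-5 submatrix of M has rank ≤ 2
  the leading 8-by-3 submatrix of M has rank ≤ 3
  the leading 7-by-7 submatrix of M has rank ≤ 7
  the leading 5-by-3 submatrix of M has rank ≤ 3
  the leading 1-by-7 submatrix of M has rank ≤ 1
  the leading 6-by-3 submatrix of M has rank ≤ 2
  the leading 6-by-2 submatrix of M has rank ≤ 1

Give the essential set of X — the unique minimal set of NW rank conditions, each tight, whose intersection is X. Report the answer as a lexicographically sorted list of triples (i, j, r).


The tightest implied rank at each (i,j), from the 17 conditions:

  row 1: 1 | 1 | 1 | 1 | 1 | 1 | 1 | 1
  row 2: 1 | 1 | 1 | 1 | 1 | 1 | 2 | 2
  row 3: 1 | 1 | 1 | 1 | 1 | 2 | 3 | 3
  row 4: 1 | 1 | 1 | 1 | 1 | 2 | 3 | 4
  row 5: 1 | 1 | 1 | 2 | 2 | 3 | 4 | 5
  row 6: 1 | 1 | 2 | 3 | 3 | 4 | 5 | 6
  row 7: 1 | 2 | 3 | 4 | 4 | 5 | 6 | 7
  row 8: 1 | 2 | 3 | 4 | 5 | 6 | 7 | 8

second differences of R give the permutation w = (1, 7, 6, 8, 4, 3, 2, 5).

ℓ(w)=16; the 4 essential cells (i,j,r):

[(2, 6, 1), (4, 5, 1), (5, 3, 1), (6, 2, 1)]


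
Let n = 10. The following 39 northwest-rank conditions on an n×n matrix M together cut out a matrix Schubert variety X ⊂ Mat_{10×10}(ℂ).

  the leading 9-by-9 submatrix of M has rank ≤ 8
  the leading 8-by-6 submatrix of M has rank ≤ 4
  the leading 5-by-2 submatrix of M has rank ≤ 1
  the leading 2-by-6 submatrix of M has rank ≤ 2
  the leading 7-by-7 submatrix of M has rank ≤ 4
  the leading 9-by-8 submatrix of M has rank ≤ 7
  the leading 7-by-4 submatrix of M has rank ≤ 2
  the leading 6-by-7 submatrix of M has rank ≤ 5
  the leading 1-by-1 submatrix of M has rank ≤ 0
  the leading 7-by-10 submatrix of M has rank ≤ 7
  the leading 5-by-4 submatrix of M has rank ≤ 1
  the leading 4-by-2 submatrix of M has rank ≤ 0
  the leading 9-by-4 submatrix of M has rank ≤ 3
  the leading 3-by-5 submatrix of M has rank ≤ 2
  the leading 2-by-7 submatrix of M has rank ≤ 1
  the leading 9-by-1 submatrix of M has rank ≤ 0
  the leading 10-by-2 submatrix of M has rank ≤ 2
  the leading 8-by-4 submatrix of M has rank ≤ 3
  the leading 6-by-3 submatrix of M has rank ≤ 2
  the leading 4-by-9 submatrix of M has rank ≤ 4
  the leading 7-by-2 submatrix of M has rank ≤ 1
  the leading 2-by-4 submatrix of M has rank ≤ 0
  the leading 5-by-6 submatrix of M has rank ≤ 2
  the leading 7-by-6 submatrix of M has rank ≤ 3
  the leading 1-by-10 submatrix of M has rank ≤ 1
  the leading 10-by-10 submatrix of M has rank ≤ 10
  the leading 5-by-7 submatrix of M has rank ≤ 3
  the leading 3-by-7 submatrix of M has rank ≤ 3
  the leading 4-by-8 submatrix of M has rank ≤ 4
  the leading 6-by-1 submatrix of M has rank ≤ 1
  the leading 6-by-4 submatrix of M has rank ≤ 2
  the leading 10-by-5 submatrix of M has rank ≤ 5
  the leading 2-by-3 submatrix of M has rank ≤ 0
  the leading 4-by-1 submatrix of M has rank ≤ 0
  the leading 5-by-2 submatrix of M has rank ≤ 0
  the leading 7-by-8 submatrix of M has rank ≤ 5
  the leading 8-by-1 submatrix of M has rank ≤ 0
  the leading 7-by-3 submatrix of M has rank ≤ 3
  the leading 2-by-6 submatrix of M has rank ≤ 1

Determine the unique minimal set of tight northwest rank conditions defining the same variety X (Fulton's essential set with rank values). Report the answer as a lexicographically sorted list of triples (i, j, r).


Reconstructing r_w from the 39 given conditions:

  R[1]: 0, 0, 0, 0, 1, 1, 1, 1, 1, 1
  R[2]: 0, 0, 0, 0, 1, 1, 1, 2, 2, 2
  R[3]: 0, 0, 1, 1, 2, 2, 2, 3, 3, 3
  R[4]: 0, 0, 1, 1, 2, 2, 3, 4, 4, 4
  R[5]: 0, 0, 1, 1, 2, 2, 3, 4, 5, 5
  R[6]: 0, 1, 2, 2, 3, 3, 4, 5, 6, 6
  R[7]: 0, 1, 2, 2, 3, 3, 4, 5, 6, 7
  R[8]: 0, 1, 2, 3, 4, 4, 5, 6, 7, 8
  R[9]: 0, 1, 2, 3, 4, 5, 6, 7, 8, 9
  R[10]: 1, 2, 3, 4, 5, 6, 7, 8, 9, 10

the unique w with this rank table is (5, 8, 3, 7, 9, 2, 10, 4, 6, 1).

D(w) has 26 cells with 8 SE-corners; essential set:

[(2, 4, 0), (2, 7, 1), (5, 2, 0), (5, 4, 1), (5, 6, 2), (7, 4, 2), (7, 6, 3), (9, 1, 0)]


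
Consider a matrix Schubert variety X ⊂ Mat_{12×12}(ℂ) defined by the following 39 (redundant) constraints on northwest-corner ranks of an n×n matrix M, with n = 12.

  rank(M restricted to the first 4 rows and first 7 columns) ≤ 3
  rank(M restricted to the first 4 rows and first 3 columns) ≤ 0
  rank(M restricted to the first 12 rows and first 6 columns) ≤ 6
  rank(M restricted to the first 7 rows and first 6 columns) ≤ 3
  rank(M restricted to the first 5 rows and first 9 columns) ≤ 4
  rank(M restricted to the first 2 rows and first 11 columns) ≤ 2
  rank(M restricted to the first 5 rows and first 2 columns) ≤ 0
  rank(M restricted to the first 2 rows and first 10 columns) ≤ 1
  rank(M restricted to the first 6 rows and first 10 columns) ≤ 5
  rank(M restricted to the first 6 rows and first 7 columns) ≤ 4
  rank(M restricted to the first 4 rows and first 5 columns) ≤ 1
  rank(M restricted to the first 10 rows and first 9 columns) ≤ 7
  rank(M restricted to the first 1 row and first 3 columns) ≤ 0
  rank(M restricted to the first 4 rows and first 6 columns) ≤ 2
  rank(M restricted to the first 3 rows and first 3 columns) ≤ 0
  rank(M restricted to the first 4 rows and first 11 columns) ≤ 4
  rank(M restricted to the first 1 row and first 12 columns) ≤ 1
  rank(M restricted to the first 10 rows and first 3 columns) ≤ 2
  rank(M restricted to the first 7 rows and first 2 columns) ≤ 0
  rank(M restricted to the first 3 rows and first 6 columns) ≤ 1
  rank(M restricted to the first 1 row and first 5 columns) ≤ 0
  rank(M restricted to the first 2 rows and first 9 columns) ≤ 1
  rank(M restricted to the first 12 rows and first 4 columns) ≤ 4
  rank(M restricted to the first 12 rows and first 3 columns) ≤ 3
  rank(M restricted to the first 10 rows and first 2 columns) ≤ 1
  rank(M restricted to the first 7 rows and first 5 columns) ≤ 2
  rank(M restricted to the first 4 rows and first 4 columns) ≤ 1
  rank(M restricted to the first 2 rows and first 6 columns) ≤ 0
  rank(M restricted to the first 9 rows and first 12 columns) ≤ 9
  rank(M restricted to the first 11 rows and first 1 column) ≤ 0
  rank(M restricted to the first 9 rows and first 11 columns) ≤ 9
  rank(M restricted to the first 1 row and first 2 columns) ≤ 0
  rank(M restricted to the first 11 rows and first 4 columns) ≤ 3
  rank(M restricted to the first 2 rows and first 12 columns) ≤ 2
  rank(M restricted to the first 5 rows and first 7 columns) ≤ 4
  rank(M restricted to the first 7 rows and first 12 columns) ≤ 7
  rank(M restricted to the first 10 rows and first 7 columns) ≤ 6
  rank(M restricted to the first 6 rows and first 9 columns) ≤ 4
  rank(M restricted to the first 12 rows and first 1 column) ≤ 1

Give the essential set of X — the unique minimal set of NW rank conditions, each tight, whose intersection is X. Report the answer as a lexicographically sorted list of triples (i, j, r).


Recovering R(i,j) via the rank-extension bound from the 39 conditions:

  0  0  0  0  0  0  1  1  1  1  1  1
  0  0  0  0  0  0  1  1  1  1  2  2
  0  0  0  1  1  1  2  2  2  2  3  3
  0  0  0  1  1  2  3  3  3  3  4  4
  0  0  1  2  2  3  4  4  4  4  5  5
  0  0  1  2  2  3  4  4  4  5  6  6
  0  0  1  2  2  3  4  5  5  6  7  7
  0  1  2  3  3  4  5  6  6  7  8  8
  0  1  2  3  4  5  6  7  7  8  9  9
  0  1  2  3  4  5  6  7  7  8  9  10
  0  1  2  3  4  5  6  7  8  9  10  11
  1  2  3  4  5  6  7  8  9  10  11  12

second differences of R give the permutation w = (7, 11, 4, 6, 3, 10, 8, 2, 5, 12, 9, 1).

|D(w)|=37, |Ess(w)|=9:

[(2, 6, 0), (2, 10, 1), (4, 3, 0), (4, 5, 1), (6, 9, 4), (7, 2, 0), (7, 5, 2), (10, 9, 7), (11, 1, 0)]


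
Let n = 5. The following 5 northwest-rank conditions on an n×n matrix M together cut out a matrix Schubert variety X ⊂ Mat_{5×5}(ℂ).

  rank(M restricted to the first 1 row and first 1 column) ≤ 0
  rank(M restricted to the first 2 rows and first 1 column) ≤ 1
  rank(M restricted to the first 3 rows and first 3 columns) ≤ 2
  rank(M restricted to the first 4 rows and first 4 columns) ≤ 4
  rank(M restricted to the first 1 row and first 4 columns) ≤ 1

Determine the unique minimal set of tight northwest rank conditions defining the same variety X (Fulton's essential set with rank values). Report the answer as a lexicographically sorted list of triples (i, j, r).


Rank table r_w(5×5) implied by the 5 constraints:

  R[1]: 0  1  1  1  1
  R[2]: 1  2  2  2  2
  R[3]: 1  2  2  3  3
  R[4]: 1  2  3  4  4
  R[5]: 1  2  3  4  5

reading off 1-entries of Δ²R: w = (2, 1, 4, 3, 5).

D(w) has 2 cells with 2 SE-corners; essential set:

[(1, 1, 0), (3, 3, 2)]


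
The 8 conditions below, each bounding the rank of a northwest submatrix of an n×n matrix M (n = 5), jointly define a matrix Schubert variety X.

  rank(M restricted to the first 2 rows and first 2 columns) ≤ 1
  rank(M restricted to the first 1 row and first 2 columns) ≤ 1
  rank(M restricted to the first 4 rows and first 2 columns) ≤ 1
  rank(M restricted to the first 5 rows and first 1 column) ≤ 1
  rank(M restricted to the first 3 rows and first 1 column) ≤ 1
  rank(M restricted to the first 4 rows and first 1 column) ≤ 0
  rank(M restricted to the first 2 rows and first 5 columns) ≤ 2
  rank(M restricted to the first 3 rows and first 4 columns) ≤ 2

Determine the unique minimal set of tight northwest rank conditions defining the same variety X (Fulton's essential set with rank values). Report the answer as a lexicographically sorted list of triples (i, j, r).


The tightest implied rank at each (i,j), from the 8 conditions:

  0 | 1 | 1 | 1 | 1
  0 | 1 | 2 | 2 | 2
  0 | 1 | 2 | 2 | 3
  0 | 1 | 2 | 3 | 4
  1 | 2 | 3 | 4 | 5

hence w(1..5) = (2, 3, 5, 4, 1).

Fulton essential set (2 of the 5 Rothe cells):

[(3, 4, 2), (4, 1, 0)]


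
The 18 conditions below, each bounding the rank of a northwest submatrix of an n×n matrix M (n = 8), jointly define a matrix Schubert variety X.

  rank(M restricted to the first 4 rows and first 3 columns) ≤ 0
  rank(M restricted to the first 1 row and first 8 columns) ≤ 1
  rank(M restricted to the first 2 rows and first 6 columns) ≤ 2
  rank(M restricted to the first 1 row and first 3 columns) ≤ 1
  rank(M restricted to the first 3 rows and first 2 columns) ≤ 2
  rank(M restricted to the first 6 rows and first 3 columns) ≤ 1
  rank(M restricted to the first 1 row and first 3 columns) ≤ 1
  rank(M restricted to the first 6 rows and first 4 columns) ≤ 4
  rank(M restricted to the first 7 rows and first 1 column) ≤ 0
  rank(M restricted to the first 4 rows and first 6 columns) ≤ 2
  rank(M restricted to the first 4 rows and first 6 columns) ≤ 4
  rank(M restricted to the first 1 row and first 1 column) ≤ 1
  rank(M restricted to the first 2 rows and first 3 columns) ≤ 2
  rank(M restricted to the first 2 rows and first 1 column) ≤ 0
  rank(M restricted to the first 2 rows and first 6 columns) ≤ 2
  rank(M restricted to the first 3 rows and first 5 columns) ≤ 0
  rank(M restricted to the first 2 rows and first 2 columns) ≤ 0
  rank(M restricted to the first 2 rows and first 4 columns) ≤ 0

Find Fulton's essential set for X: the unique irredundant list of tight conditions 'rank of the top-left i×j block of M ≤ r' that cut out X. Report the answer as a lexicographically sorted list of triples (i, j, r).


Rank table r_w(8×8) implied by the 18 constraints:

  row 1: 0 | 0 | 0 | 0 | 0 | 1 | 1 | 1
  row 2: 0 | 0 | 0 | 0 | 0 | 1 | 2 | 2
  row 3: 0 | 0 | 0 | 0 | 0 | 1 | 2 | 3
  row 4: 0 | 0 | 0 | 1 | 1 | 2 | 3 | 4
  row 5: 0 | 1 | 1 | 2 | 2 | 3 | 4 | 5
  row 6: 0 | 1 | 1 | 2 | 3 | 4 | 5 | 6
  row 7: 0 | 1 | 2 | 3 | 4 | 5 | 6 | 7
  row 8: 1 | 2 | 3 | 4 | 5 | 6 | 7 | 8

so w = (6, 7, 8, 4, 2, 5, 3, 1).

Fulton essential set (4 of the 22 Rothe cells):

[(3, 5, 0), (4, 3, 0), (6, 3, 1), (7, 1, 0)]


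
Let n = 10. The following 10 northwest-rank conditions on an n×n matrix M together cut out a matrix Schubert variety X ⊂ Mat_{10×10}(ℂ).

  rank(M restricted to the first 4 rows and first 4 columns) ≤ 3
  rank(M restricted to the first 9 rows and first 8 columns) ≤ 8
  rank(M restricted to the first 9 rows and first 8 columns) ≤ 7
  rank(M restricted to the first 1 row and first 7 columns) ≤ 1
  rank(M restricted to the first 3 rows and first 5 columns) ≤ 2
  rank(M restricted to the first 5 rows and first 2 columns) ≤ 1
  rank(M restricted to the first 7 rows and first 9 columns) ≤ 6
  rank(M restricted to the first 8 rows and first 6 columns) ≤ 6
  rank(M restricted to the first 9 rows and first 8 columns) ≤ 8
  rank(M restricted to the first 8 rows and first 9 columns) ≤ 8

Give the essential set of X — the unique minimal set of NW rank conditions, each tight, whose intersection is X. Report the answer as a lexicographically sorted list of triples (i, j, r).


The tightest implied rank at each (i,j), from the 10 conditions:

  1  1  1  1  1  1  1  1  1  1
  1  1  2  2  2  2  2  2  2  2
  1  1  2  2  2  3  3  3  3  3
  1  1  2  3  3  4  4  4  4  4
  1  1  2  3  4  5  5  5  5  5
  1  2  3  4  5  6  6  6  6  6
  1  2  3  4  5  6  6  6  6  7
  1  2  3  4  5  6  7  7  7  8
  1  2  3  4  5  6  7  7  8  9
  1  2  3  4  5  6  7  8  9  10

giving w = (1, 3, 6, 4, 5, 2, 10, 7, 9, 8) via Δ²R.

D(w) has 10 cells with 4 SE-corners; essential set:

[(3, 5, 2), (5, 2, 1), (7, 9, 6), (9, 8, 7)]


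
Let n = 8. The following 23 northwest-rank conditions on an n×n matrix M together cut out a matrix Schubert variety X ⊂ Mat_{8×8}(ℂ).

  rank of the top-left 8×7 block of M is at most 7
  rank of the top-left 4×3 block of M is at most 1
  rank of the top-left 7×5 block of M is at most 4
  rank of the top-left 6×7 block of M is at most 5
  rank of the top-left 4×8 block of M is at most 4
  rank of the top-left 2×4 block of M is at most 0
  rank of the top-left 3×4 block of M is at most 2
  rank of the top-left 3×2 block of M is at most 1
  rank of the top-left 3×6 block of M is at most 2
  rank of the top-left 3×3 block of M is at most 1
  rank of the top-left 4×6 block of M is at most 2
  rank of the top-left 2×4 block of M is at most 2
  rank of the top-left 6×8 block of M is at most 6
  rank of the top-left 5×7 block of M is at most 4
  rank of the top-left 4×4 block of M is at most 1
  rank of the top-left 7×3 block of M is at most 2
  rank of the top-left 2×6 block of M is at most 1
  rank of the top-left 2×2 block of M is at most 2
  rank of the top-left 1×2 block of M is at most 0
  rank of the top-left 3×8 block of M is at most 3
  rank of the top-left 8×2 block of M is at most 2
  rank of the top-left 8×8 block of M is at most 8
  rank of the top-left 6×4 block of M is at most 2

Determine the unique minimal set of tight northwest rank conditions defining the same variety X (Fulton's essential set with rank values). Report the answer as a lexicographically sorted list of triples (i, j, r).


The tightest implied rank at each (i,j), from the 23 conditions:

  R[1]: 0 0 0 0 1 1 1 1
  R[2]: 0 0 0 0 1 1 2 2
  R[3]: 1 1 1 1 2 2 3 3
  R[4]: 1 1 1 1 2 2 3 4
  R[5]: 1 2 2 2 3 3 4 5
  R[6]: 1 2 2 2 3 4 5 6
  R[7]: 1 2 2 3 4 5 6 7
  R[8]: 1 2 3 4 5 6 7 8

second differences of R give the permutation w = (5, 7, 1, 8, 2, 6, 4, 3).

D(w) has 16 cells with 6 SE-corners; essential set:

[(2, 4, 0), (2, 6, 1), (4, 4, 1), (4, 6, 2), (6, 4, 2), (7, 3, 2)]


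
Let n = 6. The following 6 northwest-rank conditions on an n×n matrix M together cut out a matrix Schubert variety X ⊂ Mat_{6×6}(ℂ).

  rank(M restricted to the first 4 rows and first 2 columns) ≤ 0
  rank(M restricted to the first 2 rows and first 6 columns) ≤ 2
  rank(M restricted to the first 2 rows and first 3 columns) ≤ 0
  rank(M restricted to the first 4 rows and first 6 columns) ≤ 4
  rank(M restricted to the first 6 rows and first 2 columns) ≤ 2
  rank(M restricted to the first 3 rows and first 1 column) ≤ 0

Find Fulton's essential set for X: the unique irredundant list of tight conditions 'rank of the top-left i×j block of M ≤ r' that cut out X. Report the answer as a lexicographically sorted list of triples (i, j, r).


Computing R[i][j] = min implied NW-rank bound (n=6, 6 conditions):

  R[1]: 0 | 0 | 0 | 1 | 1 | 1
  R[2]: 0 | 0 | 0 | 1 | 2 | 2
  R[3]: 0 | 0 | 1 | 2 | 3 | 3
  R[4]: 0 | 0 | 1 | 2 | 3 | 4
  R[5]: 1 | 1 | 2 | 3 | 4 | 5
  R[6]: 1 | 2 | 3 | 4 | 5 | 6

so w = (4, 5, 3, 6, 1, 2).

Rothe diagram D(w) (10 cells), 2 SE-corners (essential conditions):

[(2, 3, 0), (4, 2, 0)]


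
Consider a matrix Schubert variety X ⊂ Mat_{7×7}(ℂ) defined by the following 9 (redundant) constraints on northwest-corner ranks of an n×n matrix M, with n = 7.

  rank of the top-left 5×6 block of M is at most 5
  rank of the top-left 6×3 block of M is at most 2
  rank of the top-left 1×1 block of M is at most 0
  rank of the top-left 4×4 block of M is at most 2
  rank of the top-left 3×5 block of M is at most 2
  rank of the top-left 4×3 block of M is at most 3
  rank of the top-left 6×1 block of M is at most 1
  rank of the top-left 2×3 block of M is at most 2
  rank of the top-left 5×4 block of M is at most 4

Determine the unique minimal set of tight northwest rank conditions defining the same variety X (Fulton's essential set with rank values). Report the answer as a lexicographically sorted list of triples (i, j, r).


Rank table r_w(7×7) implied by the 9 constraints:

  row 1: 0  1  1  1  1  1  1
  row 2: 1  2  2  2  2  2  2
  row 3: 1  2  2  2  2  3  3
  row 4: 1  2  2  2  3  4  4
  row 5: 1  2  2  3  4  5  5
  row 6: 1  2  2  3  4  5  6
  row 7: 1  2  3  4  5  6  7

hence w(1..7) = (2, 1, 6, 5, 4, 7, 3).

D(w) has 8 cells with 4 SE-corners; essential set:

[(1, 1, 0), (3, 5, 2), (4, 4, 2), (6, 3, 2)]


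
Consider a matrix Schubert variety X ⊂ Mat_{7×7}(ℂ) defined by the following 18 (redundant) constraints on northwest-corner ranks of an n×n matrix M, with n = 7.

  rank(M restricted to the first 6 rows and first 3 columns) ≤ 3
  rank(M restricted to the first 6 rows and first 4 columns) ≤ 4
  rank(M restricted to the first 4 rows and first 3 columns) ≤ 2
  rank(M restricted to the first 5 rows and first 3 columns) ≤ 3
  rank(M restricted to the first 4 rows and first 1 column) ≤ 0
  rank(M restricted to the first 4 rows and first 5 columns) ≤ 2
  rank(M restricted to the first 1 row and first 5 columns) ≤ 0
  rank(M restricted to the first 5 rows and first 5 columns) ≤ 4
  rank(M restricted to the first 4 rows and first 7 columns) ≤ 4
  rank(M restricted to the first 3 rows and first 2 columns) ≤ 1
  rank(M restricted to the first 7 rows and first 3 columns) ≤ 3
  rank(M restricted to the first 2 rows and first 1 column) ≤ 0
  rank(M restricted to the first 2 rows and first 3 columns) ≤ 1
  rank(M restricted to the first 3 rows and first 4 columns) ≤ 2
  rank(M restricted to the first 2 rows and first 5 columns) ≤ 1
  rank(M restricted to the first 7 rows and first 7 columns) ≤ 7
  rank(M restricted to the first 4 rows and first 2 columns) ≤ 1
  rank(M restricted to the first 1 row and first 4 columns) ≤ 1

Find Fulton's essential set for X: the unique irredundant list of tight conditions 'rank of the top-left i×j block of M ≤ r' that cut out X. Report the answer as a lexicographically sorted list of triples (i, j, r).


Recovering R(i,j) via the rank-extension bound from the 18 conditions:

  R[1]: 0  0  0  0  0  1  1
  R[2]: 0  1  1  1  1  2  2
  R[3]: 0  1  2  2  2  3  3
  R[4]: 0  1  2  2  2  3  4
  R[5]: 1  2  3  3  3  4  5
  R[6]: 1  2  3  4  4  5  6
  R[7]: 1  2  3  4  5  6  7

so w = (6, 2, 3, 7, 1, 4, 5).

ℓ(w)=10; the 3 essential cells (i,j,r):

[(1, 5, 0), (4, 1, 0), (4, 5, 2)]


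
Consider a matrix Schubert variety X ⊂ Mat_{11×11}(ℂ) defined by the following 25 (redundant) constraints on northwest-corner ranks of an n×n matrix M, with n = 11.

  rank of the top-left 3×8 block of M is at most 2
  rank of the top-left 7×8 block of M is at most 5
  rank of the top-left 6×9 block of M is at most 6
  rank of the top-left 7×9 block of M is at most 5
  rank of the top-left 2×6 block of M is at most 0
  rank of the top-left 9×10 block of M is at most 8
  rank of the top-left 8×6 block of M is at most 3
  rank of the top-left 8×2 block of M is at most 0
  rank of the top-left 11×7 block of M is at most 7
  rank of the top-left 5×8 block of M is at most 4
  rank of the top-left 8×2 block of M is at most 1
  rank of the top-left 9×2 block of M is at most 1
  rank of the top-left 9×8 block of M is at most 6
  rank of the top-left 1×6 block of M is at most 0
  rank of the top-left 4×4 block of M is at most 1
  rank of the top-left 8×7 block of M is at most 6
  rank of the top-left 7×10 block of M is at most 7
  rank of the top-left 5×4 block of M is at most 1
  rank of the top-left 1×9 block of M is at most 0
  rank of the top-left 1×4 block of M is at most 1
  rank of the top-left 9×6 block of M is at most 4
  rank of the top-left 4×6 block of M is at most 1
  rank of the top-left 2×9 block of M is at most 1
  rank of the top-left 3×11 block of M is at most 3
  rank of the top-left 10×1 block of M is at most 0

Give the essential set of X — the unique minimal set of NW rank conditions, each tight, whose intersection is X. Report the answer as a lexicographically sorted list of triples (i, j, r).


Recovering R(i,j) via the rank-extension bound from the 25 conditions:

  i=1: 0 0 0 0 0 0 0 0 0 1 1
  i=2: 0 0 0 0 0 0 1 1 1 2 2
  i=3: 0 0 1 1 1 1 2 2 2 3 3
  i=4: 0 0 1 1 1 1 2 3 3 4 4
  i=5: 0 0 1 1 2 2 3 4 4 5 5
  i=6: 0 0 1 2 3 3 4 5 5 6 6
  i=7: 0 0 1 2 3 3 4 5 5 6 7
  i=8: 0 0 1 2 3 3 4 5 6 7 8
  i=9: 0 1 2 3 4 4 5 6 7 8 9
  i=10: 0 1 2 3 4 5 6 7 8 9 10
  i=11: 1 2 3 4 5 6 7 8 9 10 11

hence w(1..11) = (10, 7, 3, 8, 5, 4, 11, 9, 2, 6, 1).

8 SE-corners of the 36-cell Rothe diagram give Ess(w):

[(1, 9, 0), (2, 6, 0), (4, 6, 1), (5, 4, 1), (7, 9, 5), (8, 2, 0), (8, 6, 3), (10, 1, 0)]


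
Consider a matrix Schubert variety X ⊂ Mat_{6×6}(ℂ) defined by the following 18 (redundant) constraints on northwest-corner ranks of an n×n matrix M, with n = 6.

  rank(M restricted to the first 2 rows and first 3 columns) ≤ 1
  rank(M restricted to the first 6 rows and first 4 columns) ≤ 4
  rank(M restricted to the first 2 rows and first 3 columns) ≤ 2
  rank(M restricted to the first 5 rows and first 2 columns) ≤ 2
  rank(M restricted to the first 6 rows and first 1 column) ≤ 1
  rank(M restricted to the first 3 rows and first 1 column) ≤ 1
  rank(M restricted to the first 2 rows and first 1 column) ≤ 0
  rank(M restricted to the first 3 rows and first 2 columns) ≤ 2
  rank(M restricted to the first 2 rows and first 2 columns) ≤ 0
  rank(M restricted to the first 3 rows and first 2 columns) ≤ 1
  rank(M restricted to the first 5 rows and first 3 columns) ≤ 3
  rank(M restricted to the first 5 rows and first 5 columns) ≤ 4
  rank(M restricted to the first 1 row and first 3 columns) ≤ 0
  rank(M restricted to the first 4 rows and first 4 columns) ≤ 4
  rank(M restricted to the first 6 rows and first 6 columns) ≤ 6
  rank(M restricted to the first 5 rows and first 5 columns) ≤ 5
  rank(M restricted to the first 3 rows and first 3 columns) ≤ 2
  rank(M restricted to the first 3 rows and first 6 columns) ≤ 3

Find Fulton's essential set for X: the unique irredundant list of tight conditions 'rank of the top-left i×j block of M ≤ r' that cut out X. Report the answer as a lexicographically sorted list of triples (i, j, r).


The tightest implied rank at each (i,j), from the 18 conditions:

  i=1: 0 | 0 | 0 | 1 | 1 | 1
  i=2: 0 | 0 | 1 | 2 | 2 | 2
  i=3: 1 | 1 | 2 | 3 | 3 | 3
  i=4: 1 | 2 | 3 | 4 | 4 | 4
  i=5: 1 | 2 | 3 | 4 | 4 | 5
  i=6: 1 | 2 | 3 | 4 | 5 | 6

hence w(1..6) = (4, 3, 1, 2, 6, 5).

|D(w)|=6, |Ess(w)|=3:

[(1, 3, 0), (2, 2, 0), (5, 5, 4)]


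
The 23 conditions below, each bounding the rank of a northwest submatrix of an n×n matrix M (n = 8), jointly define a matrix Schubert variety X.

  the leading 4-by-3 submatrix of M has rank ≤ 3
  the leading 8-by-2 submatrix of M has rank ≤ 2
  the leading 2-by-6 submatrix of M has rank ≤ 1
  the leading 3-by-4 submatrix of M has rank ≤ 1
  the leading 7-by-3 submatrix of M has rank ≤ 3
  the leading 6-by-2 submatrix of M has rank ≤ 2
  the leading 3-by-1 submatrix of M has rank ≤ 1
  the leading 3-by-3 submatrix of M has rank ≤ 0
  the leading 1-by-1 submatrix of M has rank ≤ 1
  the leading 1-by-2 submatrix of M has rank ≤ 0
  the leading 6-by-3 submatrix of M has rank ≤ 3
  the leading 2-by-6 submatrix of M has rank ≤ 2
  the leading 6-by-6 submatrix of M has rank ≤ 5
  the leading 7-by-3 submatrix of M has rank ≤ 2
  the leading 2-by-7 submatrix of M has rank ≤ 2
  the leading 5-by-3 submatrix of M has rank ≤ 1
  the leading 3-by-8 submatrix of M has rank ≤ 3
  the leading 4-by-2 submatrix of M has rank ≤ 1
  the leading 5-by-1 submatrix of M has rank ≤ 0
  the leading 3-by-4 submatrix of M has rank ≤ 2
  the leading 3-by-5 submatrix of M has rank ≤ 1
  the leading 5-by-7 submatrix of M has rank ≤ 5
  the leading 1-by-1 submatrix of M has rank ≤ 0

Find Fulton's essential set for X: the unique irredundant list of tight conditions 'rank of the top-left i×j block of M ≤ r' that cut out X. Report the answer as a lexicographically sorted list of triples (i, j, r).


The tightest implied rank at each (i,j), from the 23 conditions:

  R[1]: 0 | 0 | 0 | 1 | 1 | 1 | 1 | 1
  R[2]: 0 | 0 | 0 | 1 | 1 | 1 | 2 | 2
  R[3]: 0 | 0 | 0 | 1 | 1 | 2 | 3 | 3
  R[4]: 0 | 1 | 1 | 2 | 2 | 3 | 4 | 4
  R[5]: 0 | 1 | 1 | 2 | 3 | 4 | 5 | 5
  R[6]: 1 | 2 | 2 | 3 | 4 | 5 | 6 | 6
  R[7]: 1 | 2 | 2 | 3 | 4 | 5 | 6 | 7
  R[8]: 1 | 2 | 3 | 4 | 5 | 6 | 7 | 8

so w = (4, 7, 6, 2, 5, 1, 8, 3).

Rothe diagram D(w) (16 cells), 6 SE-corners (essential conditions):

[(2, 6, 1), (3, 3, 0), (3, 5, 1), (5, 1, 0), (5, 3, 1), (7, 3, 2)]


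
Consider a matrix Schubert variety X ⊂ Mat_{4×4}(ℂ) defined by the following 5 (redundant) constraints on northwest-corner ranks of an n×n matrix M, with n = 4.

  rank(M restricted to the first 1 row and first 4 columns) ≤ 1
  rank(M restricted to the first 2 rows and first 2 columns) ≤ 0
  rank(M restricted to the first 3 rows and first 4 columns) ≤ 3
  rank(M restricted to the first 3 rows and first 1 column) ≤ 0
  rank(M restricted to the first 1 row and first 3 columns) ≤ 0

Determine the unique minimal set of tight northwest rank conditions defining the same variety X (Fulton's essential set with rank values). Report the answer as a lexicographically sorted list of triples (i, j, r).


Reconstructing r_w from the 5 given conditions:

  i=1: 0 | 0 | 0 | 1
  i=2: 0 | 0 | 1 | 2
  i=3: 0 | 1 | 2 | 3
  i=4: 1 | 2 | 3 | 4

second differences of R give the permutation w = (4, 3, 2, 1).

|D(w)|=6, |Ess(w)|=3:

[(1, 3, 0), (2, 2, 0), (3, 1, 0)]
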